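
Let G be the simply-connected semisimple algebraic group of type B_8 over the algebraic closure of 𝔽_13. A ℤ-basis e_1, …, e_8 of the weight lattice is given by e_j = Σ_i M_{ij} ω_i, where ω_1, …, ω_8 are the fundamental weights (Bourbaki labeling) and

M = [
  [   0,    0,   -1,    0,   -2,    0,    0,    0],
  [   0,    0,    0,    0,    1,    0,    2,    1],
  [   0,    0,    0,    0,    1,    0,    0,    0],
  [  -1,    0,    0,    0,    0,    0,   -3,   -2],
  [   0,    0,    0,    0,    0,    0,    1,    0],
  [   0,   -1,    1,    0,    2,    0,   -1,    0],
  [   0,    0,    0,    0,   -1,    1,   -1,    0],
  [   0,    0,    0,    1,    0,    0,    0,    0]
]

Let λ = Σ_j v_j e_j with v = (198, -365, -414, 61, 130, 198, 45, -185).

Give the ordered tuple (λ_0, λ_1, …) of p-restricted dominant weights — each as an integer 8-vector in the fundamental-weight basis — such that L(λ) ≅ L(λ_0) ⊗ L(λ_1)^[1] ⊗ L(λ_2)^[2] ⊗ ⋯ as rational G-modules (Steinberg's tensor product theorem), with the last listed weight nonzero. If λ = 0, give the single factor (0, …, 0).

((11, 9, 0, 11, 6, 10, 10, 9), (11, 2, 10, 2, 3, 12, 1, 4))

Converting to the ω-basis (c_i = row i of M dotted with v = (198, -365, -414, 61, 130, 198, 45, -185)):
  c_1 = 0*198 + 0*-365 + -1*-414 + 0*61 + -2*130 + 0*198 + 0*45 + 0*-185 = 154
  c_2 = 0*198 + 0*-365 + 0*-414 + 0*61 + 1*130 + 0*198 + 2*45 + 1*-185 = 35
  c_3 = 0*198 + 0*-365 + 0*-414 + 0*61 + 1*130 + 0*198 + 0*45 + 0*-185 = 130
  c_4 = -1*198 + 0*-365 + 0*-414 + 0*61 + 0*130 + 0*198 + -3*45 + -2*-185 = 37
  c_5 = 0*198 + 0*-365 + 0*-414 + 0*61 + 0*130 + 0*198 + 1*45 + 0*-185 = 45
  c_6 = 0*198 + -1*-365 + 1*-414 + 0*61 + 2*130 + 0*198 + -1*45 + 0*-185 = 166
  c_7 = 0*198 + 0*-365 + 0*-414 + 0*61 + -1*130 + 1*198 + -1*45 + 0*-185 = 23
  c_8 = 0*198 + 0*-365 + 0*-414 + 1*61 + 0*130 + 0*198 + 0*45 + 0*-185 = 61
Base-13 expansion of each c_i:
  c_1 = 154 = 11·13^0 + 11·13^1
  c_2 = 35 = 9·13^0 + 2·13^1
  c_3 = 130 = 0·13^0 + 10·13^1
  c_4 = 37 = 11·13^0 + 2·13^1
  c_5 = 45 = 6·13^0 + 3·13^1
  c_6 = 166 = 10·13^0 + 12·13^1
  c_7 = 23 = 10·13^0 + 1·13^1
  c_8 = 61 = 9·13^0 + 4·13^1
Factor λ_0 = (11, 9, 0, 11, 6, 10, 10, 9)
Factor λ_1 = (11, 2, 10, 2, 3, 12, 1, 4)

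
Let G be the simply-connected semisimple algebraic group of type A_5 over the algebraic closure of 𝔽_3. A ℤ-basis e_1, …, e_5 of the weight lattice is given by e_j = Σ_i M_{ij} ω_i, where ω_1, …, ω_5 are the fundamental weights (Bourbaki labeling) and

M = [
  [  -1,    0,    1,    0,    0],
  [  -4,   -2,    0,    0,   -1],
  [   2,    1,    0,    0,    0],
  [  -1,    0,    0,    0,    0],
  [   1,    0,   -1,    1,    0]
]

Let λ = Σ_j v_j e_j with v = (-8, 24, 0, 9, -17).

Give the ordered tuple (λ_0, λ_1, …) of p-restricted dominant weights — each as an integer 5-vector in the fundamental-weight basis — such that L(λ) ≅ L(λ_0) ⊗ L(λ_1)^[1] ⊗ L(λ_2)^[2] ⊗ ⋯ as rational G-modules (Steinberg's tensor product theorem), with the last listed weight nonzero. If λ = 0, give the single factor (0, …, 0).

In the fundamental-weight basis, λ has coordinates c = M·v (v = (-8, 24, 0, 9, -17)):
  c_1 = (-1)·(-8) + (0)·(24) + (1)·(0) + (0)·(9) + (0)·(-17) = 8
  c_2 = (-4)·(-8) + (-2)·(24) + (0)·(0) + (0)·(9) + (-1)·(-17) = 1
  c_3 = (2)·(-8) + (1)·(24) + (0)·(0) + (0)·(9) + (0)·(-17) = 8
  c_4 = (-1)·(-8) + (0)·(24) + (0)·(0) + (0)·(9) + (0)·(-17) = 8
  c_5 = (1)·(-8) + (0)·(24) + (-1)·(0) + (1)·(9) + (0)·(-17) = 1
Writing each c_i in base p = 3:
  c_1 = 8 = 2·3^0 + 2·3^1
  c_2 = 1 = 1·3^0
  c_3 = 8 = 2·3^0 + 2·3^1
  c_4 = 8 = 2·3^0 + 2·3^1
  c_5 = 1 = 1·3^0
λ_0 = (2, 1, 2, 2, 1)
λ_1 = (2, 0, 2, 2, 0)

((2, 1, 2, 2, 1), (2, 0, 2, 2, 0))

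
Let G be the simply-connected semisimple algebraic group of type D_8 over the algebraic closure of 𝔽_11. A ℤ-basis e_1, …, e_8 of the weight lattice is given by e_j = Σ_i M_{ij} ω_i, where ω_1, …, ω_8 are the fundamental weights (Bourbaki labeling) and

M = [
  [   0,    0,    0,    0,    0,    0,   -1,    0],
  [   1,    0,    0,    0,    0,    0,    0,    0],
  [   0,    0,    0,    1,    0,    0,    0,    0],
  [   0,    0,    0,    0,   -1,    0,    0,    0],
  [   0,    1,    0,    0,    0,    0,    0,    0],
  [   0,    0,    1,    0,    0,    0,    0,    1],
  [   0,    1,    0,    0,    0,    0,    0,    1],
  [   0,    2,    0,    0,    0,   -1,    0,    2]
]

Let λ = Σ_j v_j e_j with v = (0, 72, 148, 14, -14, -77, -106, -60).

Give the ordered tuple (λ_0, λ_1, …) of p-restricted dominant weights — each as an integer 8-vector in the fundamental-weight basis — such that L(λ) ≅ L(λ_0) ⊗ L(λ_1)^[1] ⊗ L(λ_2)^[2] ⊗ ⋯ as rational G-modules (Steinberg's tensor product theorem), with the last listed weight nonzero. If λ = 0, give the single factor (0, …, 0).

((7, 0, 3, 3, 6, 0, 1, 2), (9, 0, 1, 1, 6, 8, 1, 9))

Change of basis e → ω: c = M·v where v = (0, 72, 148, 14, -14, -77, -106, -60):
  c_1 = 0*0 + 0*72 + 0*148 + 0*14 + 0*-14 + 0*-77 + -1*-106 + 0*-60 = 106
  c_2 = 1*0 + 0*72 + 0*148 + 0*14 + 0*-14 + 0*-77 + 0*-106 + 0*-60 = 0
  c_3 = 0*0 + 0*72 + 0*148 + 1*14 + 0*-14 + 0*-77 + 0*-106 + 0*-60 = 14
  c_4 = 0*0 + 0*72 + 0*148 + 0*14 + -1*-14 + 0*-77 + 0*-106 + 0*-60 = 14
  c_5 = 0*0 + 1*72 + 0*148 + 0*14 + 0*-14 + 0*-77 + 0*-106 + 0*-60 = 72
  c_6 = 0*0 + 0*72 + 1*148 + 0*14 + 0*-14 + 0*-77 + 0*-106 + 1*-60 = 88
  c_7 = 0*0 + 1*72 + 0*148 + 0*14 + 0*-14 + 0*-77 + 0*-106 + 1*-60 = 12
  c_8 = 0*0 + 2*72 + 0*148 + 0*14 + 0*-14 + -1*-77 + 0*-106 + 2*-60 = 101
Writing each c_i in base p = 11:
  c_1 = 106 = 7·11^0 + 9·11^1
  c_2 = 0
  c_3 = 14 = 3·11^0 + 1·11^1
  c_4 = 14 = 3·11^0 + 1·11^1
  c_5 = 72 = 6·11^0 + 6·11^1
  c_6 = 88 = 0·11^0 + 8·11^1
  c_7 = 12 = 1·11^0 + 1·11^1
  c_8 = 101 = 2·11^0 + 9·11^1
Factor λ_0 = (7, 0, 3, 3, 6, 0, 1, 2)
Factor λ_1 = (9, 0, 1, 1, 6, 8, 1, 9)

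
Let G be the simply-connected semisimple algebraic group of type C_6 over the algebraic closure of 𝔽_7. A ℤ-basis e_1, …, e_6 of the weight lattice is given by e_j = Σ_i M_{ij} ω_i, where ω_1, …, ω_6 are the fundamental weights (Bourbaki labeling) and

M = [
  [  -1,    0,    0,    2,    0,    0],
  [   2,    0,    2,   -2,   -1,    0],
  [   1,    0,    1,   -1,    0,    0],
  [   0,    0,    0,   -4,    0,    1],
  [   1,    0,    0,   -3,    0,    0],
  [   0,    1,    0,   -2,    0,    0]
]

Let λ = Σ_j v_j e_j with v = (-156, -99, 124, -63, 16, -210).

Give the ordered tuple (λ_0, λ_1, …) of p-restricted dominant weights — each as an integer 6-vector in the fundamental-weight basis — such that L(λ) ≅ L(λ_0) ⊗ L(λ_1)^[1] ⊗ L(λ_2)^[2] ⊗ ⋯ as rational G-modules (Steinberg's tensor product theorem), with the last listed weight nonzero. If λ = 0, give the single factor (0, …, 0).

((2, 4, 3, 0, 5, 6), (4, 6, 4, 6, 4, 3))

Change of basis e → ω: c = M·v where v = (-156, -99, 124, -63, 16, -210):
  c_1 = (-1)·(-156) + (0)·(-99) + (0)·(124) + (2)·(-63) + (0)·(16) + (0)·(-210) = 30
  c_2 = (2)·(-156) + (0)·(-99) + (2)·(124) + (-2)·(-63) + (-1)·(16) + (0)·(-210) = 46
  c_3 = (1)·(-156) + (0)·(-99) + (1)·(124) + (-1)·(-63) + (0)·(16) + (0)·(-210) = 31
  c_4 = (0)·(-156) + (0)·(-99) + (0)·(124) + (-4)·(-63) + (0)·(16) + (1)·(-210) = 42
  c_5 = (1)·(-156) + (0)·(-99) + (0)·(124) + (-3)·(-63) + (0)·(16) + (0)·(-210) = 33
  c_6 = (0)·(-156) + (1)·(-99) + (0)·(124) + (-2)·(-63) + (0)·(16) + (0)·(-210) = 27
Writing each c_i in base p = 7:
  c_1 = 30 = 2·7^0 + 4·7^1
  c_2 = 46 = 4·7^0 + 6·7^1
  c_3 = 31 = 3·7^0 + 4·7^1
  c_4 = 42 = 0·7^0 + 6·7^1
  c_5 = 33 = 5·7^0 + 4·7^1
  c_6 = 27 = 6·7^0 + 3·7^1
λ_0 = (2, 4, 3, 0, 5, 6)
λ_1 = (4, 6, 4, 6, 4, 3)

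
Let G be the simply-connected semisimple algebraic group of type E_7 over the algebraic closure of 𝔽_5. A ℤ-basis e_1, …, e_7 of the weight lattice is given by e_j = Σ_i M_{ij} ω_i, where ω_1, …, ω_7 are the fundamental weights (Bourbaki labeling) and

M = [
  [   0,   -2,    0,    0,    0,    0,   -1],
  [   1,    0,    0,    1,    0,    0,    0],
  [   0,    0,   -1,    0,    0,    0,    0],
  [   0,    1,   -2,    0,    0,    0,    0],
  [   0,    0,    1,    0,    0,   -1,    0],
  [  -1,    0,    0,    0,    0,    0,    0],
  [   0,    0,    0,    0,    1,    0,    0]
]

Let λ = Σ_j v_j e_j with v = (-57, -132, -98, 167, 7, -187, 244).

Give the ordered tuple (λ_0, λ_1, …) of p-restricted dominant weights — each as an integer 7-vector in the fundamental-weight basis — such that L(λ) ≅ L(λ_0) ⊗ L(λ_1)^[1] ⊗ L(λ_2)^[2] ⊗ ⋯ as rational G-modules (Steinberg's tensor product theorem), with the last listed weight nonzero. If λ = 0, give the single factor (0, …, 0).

((0, 0, 3, 4, 4, 2, 2), (4, 2, 4, 2, 2, 1, 1), (0, 4, 3, 2, 3, 2, 0))

Compute c_i = Σ_j M_{ij} v_j with v = (-57, -132, -98, 167, 7, -187, 244):
  c_1 = 0*-57 + -2*-132 + 0*-98 + 0*167 + 0*7 + 0*-187 + -1*244 = 20
  c_2 = 1*-57 + 0*-132 + 0*-98 + 1*167 + 0*7 + 0*-187 + 0*244 = 110
  c_3 = 0*-57 + 0*-132 + -1*-98 + 0*167 + 0*7 + 0*-187 + 0*244 = 98
  c_4 = 0*-57 + 1*-132 + -2*-98 + 0*167 + 0*7 + 0*-187 + 0*244 = 64
  c_5 = 0*-57 + 0*-132 + 1*-98 + 0*167 + 0*7 + -1*-187 + 0*244 = 89
  c_6 = -1*-57 + 0*-132 + 0*-98 + 0*167 + 0*7 + 0*-187 + 0*244 = 57
  c_7 = 0*-57 + 0*-132 + 0*-98 + 0*167 + 1*7 + 0*-187 + 0*244 = 7
Writing each c_i in base p = 5:
  c_1 = 20 = 0·5^0 + 4·5^1
  c_2 = 110 = 0·5^0 + 2·5^1 + 4·5^2
  c_3 = 98 = 3·5^0 + 4·5^1 + 3·5^2
  c_4 = 64 = 4·5^0 + 2·5^1 + 2·5^2
  c_5 = 89 = 4·5^0 + 2·5^1 + 3·5^2
  c_6 = 57 = 2·5^0 + 1·5^1 + 2·5^2
  c_7 = 7 = 2·5^0 + 1·5^1
Factor λ_0 = (0, 0, 3, 4, 4, 2, 2)
Factor λ_1 = (4, 2, 4, 2, 2, 1, 1)
Factor λ_2 = (0, 4, 3, 2, 3, 2, 0)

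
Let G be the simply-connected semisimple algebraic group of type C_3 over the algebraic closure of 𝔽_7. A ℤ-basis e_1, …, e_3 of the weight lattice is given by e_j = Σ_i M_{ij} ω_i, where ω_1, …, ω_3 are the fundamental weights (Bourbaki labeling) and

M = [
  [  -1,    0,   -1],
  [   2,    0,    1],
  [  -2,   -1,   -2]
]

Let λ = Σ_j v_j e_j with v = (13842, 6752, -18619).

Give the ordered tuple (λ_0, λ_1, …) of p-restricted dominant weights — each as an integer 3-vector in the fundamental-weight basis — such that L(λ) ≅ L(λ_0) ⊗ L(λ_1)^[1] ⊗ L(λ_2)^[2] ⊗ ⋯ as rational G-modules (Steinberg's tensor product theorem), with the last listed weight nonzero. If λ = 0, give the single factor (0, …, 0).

((3, 0, 2), (3, 0, 1), (6, 3, 1), (6, 5, 1), (1, 3, 1))

Converting to the ω-basis (c_i = row i of M dotted with v = (13842, 6752, -18619)):
  c_1 = (-1)·(13842) + 0·6752 + (-1)·(-18619) = 4777
  c_2 = 2·13842 + 0·6752 + (1)·(-18619) = 9065
  c_3 = (-2)·(13842) + (-1)·(6752) + (-2)·(-18619) = 2802
Base-7 expansion of each c_i:
  c_1 = 4777 = 3·7^0 + 3·7^1 + 6·7^2 + 6·7^3 + 1·7^4
  c_2 = 9065 = 0·7^0 + 0·7^1 + 3·7^2 + 5·7^3 + 3·7^4
  c_3 = 2802 = 2·7^0 + 1·7^1 + 1·7^2 + 1·7^3 + 1·7^4
λ_0 = (3, 0, 2)
λ_1 = (3, 0, 1)
λ_2 = (6, 3, 1)
λ_3 = (6, 5, 1)
λ_4 = (1, 3, 1)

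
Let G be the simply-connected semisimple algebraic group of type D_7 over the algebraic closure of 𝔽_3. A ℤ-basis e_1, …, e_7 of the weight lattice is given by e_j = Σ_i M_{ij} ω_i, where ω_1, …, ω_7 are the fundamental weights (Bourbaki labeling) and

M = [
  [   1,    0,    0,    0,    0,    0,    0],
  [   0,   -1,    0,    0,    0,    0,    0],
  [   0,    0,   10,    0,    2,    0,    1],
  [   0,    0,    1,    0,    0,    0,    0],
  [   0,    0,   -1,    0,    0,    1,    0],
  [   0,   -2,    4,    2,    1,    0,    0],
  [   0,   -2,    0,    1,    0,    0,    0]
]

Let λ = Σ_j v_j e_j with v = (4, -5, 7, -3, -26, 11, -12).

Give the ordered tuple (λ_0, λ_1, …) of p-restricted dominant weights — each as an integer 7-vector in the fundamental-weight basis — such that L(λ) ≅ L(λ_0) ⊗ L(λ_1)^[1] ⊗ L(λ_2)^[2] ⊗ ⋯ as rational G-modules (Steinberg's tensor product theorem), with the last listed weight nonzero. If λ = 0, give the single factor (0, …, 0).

((1, 2, 0, 1, 1, 0, 1), (1, 1, 2, 2, 1, 2, 2))

In the fundamental-weight basis, λ has coordinates c = M·v (v = (4, -5, 7, -3, -26, 11, -12)):
  c_1 = (1)·(4) + (0)·(-5) + (0)·(7) + (0)·(-3) + (0)·(-26) + (0)·(11) + (0)·(-12) = 4
  c_2 = (0)·(4) + (-1)·(-5) + (0)·(7) + (0)·(-3) + (0)·(-26) + (0)·(11) + (0)·(-12) = 5
  c_3 = (0)·(4) + (0)·(-5) + (10)·(7) + (0)·(-3) + (2)·(-26) + (0)·(11) + (1)·(-12) = 6
  c_4 = (0)·(4) + (0)·(-5) + (1)·(7) + (0)·(-3) + (0)·(-26) + (0)·(11) + (0)·(-12) = 7
  c_5 = (0)·(4) + (0)·(-5) + (-1)·(7) + (0)·(-3) + (0)·(-26) + (1)·(11) + (0)·(-12) = 4
  c_6 = (0)·(4) + (-2)·(-5) + (4)·(7) + (2)·(-3) + (1)·(-26) + (0)·(11) + (0)·(-12) = 6
  c_7 = (0)·(4) + (-2)·(-5) + (0)·(7) + (1)·(-3) + (0)·(-26) + (0)·(11) + (0)·(-12) = 7
Expand coordinatewise in base 3:
  c_1 = 4 = 1·3^0 + 1·3^1
  c_2 = 5 = 2·3^0 + 1·3^1
  c_3 = 6 = 0·3^0 + 2·3^1
  c_4 = 7 = 1·3^0 + 2·3^1
  c_5 = 4 = 1·3^0 + 1·3^1
  c_6 = 6 = 0·3^0 + 2·3^1
  c_7 = 7 = 1·3^0 + 2·3^1
p-restricted factor λ_0 = (1, 2, 0, 1, 1, 0, 1)
p-restricted factor λ_1 = (1, 1, 2, 2, 1, 2, 2)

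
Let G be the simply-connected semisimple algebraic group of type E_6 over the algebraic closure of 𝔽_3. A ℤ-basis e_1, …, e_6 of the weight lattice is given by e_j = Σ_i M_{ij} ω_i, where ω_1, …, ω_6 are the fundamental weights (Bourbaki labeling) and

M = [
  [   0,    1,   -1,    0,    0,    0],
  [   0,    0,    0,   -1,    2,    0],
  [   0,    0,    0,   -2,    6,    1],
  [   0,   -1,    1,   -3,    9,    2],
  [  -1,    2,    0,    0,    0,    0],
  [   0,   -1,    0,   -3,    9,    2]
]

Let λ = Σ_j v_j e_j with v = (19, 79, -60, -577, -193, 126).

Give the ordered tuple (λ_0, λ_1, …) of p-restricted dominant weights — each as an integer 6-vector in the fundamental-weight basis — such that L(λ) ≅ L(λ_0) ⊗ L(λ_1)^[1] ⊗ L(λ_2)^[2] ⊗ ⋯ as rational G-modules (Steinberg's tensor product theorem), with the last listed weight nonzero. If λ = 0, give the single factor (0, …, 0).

((1, 2, 2, 2, 1, 2), (1, 0, 1, 2, 1, 1), (0, 0, 1, 2, 0, 0), (2, 1, 1, 0, 2, 0), (1, 2, 1, 1, 1, 2))

Change of basis e → ω: c = M·v where v = (19, 79, -60, -577, -193, 126):
  c_1 = 0·19 + 1·79 + (-1)·(-60) + (0)·(-577) + (0)·(-193) + 0·126 = 139
  c_2 = 0·19 + 0·79 + (0)·(-60) + (-1)·(-577) + (2)·(-193) + 0·126 = 191
  c_3 = 0·19 + 0·79 + (0)·(-60) + (-2)·(-577) + (6)·(-193) + 1·126 = 122
  c_4 = 0·19 + (-1)·(79) + (1)·(-60) + (-3)·(-577) + (9)·(-193) + 2·126 = 107
  c_5 = (-1)·(19) + 2·79 + (0)·(-60) + (0)·(-577) + (0)·(-193) + 0·126 = 139
  c_6 = 0·19 + (-1)·(79) + (0)·(-60) + (-3)·(-577) + (9)·(-193) + 2·126 = 167
Expand coordinatewise in base 3:
  c_1 = 139 = 1·3^0 + 1·3^1 + 0·3^2 + 2·3^3 + 1·3^4
  c_2 = 191 = 2·3^0 + 0·3^1 + 0·3^2 + 1·3^3 + 2·3^4
  c_3 = 122 = 2·3^0 + 1·3^1 + 1·3^2 + 1·3^3 + 1·3^4
  c_4 = 107 = 2·3^0 + 2·3^1 + 2·3^2 + 0·3^3 + 1·3^4
  c_5 = 139 = 1·3^0 + 1·3^1 + 0·3^2 + 2·3^3 + 1·3^4
  c_6 = 167 = 2·3^0 + 1·3^1 + 0·3^2 + 0·3^3 + 2·3^4
λ_0 = (1, 2, 2, 2, 1, 2)
λ_1 = (1, 0, 1, 2, 1, 1)
λ_2 = (0, 0, 1, 2, 0, 0)
λ_3 = (2, 1, 1, 0, 2, 0)
λ_4 = (1, 2, 1, 1, 1, 2)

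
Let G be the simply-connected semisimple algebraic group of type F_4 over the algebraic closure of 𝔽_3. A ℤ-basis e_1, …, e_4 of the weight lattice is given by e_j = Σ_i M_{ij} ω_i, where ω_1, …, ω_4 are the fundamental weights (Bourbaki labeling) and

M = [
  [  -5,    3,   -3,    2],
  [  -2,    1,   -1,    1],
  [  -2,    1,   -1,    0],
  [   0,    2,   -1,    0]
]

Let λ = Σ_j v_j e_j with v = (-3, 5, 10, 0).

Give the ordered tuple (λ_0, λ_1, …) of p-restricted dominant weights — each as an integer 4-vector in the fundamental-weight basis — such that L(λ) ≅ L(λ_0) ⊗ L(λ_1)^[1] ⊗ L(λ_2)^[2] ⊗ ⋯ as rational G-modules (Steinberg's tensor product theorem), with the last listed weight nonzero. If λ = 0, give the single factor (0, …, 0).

ω-coordinates c = M·v, v = (-3, 5, 10, 0):
  c_1 = (-5)·(-3) + 3·5 + (-3)·(10) + 2·0 = 0
  c_2 = (-2)·(-3) + 1·5 + (-1)·(10) + 1·0 = 1
  c_3 = (-2)·(-3) + 1·5 + (-1)·(10) + 0·0 = 1
  c_4 = (0)·(-3) + 2·5 + (-1)·(10) + 0·0 = 0
p = 3; digits c_i = Σ_j d_{ij}·3^j, 0 ≤ d_{ij} < 3:
  c_1 = 0
  c_2 = 1 = 1·3^0
  c_3 = 1 = 1·3^0
  c_4 = 0
λ_0 = (0, 1, 1, 0)

((0, 1, 1, 0),)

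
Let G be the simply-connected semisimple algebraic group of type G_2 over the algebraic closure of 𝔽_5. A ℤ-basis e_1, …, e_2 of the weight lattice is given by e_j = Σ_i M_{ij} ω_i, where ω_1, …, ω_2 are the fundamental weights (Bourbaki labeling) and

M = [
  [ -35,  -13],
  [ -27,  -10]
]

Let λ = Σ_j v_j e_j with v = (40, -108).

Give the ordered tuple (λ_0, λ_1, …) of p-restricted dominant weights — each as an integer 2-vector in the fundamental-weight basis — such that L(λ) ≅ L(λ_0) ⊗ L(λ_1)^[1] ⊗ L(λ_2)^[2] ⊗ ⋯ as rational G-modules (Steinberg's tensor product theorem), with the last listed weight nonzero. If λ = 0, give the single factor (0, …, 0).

((4, 0),)

Converting to the ω-basis (c_i = row i of M dotted with v = (40, -108)):
  c_1 = (-35)·(40) + (-13)·(-108) = 4
  c_2 = (-27)·(40) + (-10)·(-108) = 0
Expand coordinatewise in base 5:
  c_1 = 4 = 4·5^0
  c_2 = 0
λ_0 = (4, 0)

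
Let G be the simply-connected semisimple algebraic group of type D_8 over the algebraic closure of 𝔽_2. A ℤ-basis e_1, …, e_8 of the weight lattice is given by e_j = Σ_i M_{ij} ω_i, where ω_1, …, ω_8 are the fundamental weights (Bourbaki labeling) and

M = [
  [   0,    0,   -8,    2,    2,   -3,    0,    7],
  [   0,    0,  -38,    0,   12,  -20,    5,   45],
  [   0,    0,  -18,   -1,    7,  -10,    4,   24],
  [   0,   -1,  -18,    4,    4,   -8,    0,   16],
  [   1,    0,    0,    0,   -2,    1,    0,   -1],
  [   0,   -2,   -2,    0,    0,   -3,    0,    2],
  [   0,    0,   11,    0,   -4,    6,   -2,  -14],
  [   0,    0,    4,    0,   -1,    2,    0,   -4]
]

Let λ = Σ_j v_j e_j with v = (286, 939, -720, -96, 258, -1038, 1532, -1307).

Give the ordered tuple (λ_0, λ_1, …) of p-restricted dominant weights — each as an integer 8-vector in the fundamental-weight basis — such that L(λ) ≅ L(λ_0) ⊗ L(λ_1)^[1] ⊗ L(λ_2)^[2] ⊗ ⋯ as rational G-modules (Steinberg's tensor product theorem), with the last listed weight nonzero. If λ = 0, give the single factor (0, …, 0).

((1, 1, 0, 1, 1, 0, 0, 0), (0, 0, 1, 0, 1, 1, 1, 1), (0, 1, 0, 1, 1, 1, 1, 1), (0, 1, 0, 1, 0, 1, 0, 1), (1, 1, 0, 1, 0, 1, 1, 0), (1, 1, 0, 1, 1, 1, 1, 0))

ω-coordinates c = M·v, v = (286, 939, -720, -96, 258, -1038, 1532, -1307):
  c_1 = (0)·(286) + (0)·(939) + (-8)·(-720) + (2)·(-96) + (2)·(258) + (-3)·(-1038) + (0)·(1532) + (7)·(-1307) = 49
  c_2 = (0)·(286) + (0)·(939) + (-38)·(-720) + (0)·(-96) + (12)·(258) + (-20)·(-1038) + (5)·(1532) + (45)·(-1307) = 61
  c_3 = (0)·(286) + (0)·(939) + (-18)·(-720) + (-1)·(-96) + (7)·(258) + (-10)·(-1038) + (4)·(1532) + (24)·(-1307) = 2
  c_4 = (0)·(286) + (-1)·(939) + (-18)·(-720) + (4)·(-96) + (4)·(258) + (-8)·(-1038) + (0)·(1532) + (16)·(-1307) = 61
  c_5 = (1)·(286) + (0)·(939) + (0)·(-720) + (0)·(-96) + (-2)·(258) + (1)·(-1038) + (0)·(1532) + (-1)·(-1307) = 39
  c_6 = (0)·(286) + (-2)·(939) + (-2)·(-720) + (0)·(-96) + (0)·(258) + (-3)·(-1038) + (0)·(1532) + (2)·(-1307) = 62
  c_7 = (0)·(286) + (0)·(939) + (11)·(-720) + (0)·(-96) + (-4)·(258) + (6)·(-1038) + (-2)·(1532) + (-14)·(-1307) = 54
  c_8 = (0)·(286) + (0)·(939) + (4)·(-720) + (0)·(-96) + (-1)·(258) + (2)·(-1038) + (0)·(1532) + (-4)·(-1307) = 14
Base-2 expansion of each c_i:
  c_1 = 49 = 1·2^0 + 0·2^1 + 0·2^2 + 0·2^3 + 1·2^4 + 1·2^5
  c_2 = 61 = 1·2^0 + 0·2^1 + 1·2^2 + 1·2^3 + 1·2^4 + 1·2^5
  c_3 = 2 = 0·2^0 + 1·2^1
  c_4 = 61 = 1·2^0 + 0·2^1 + 1·2^2 + 1·2^3 + 1·2^4 + 1·2^5
  c_5 = 39 = 1·2^0 + 1·2^1 + 1·2^2 + 0·2^3 + 0·2^4 + 1·2^5
  c_6 = 62 = 0·2^0 + 1·2^1 + 1·2^2 + 1·2^3 + 1·2^4 + 1·2^5
  c_7 = 54 = 0·2^0 + 1·2^1 + 1·2^2 + 0·2^3 + 1·2^4 + 1·2^5
  c_8 = 14 = 0·2^0 + 1·2^1 + 1·2^2 + 1·2^3
λ_0 = (1, 1, 0, 1, 1, 0, 0, 0)
λ_1 = (0, 0, 1, 0, 1, 1, 1, 1)
λ_2 = (0, 1, 0, 1, 1, 1, 1, 1)
λ_3 = (0, 1, 0, 1, 0, 1, 0, 1)
λ_4 = (1, 1, 0, 1, 0, 1, 1, 0)
λ_5 = (1, 1, 0, 1, 1, 1, 1, 0)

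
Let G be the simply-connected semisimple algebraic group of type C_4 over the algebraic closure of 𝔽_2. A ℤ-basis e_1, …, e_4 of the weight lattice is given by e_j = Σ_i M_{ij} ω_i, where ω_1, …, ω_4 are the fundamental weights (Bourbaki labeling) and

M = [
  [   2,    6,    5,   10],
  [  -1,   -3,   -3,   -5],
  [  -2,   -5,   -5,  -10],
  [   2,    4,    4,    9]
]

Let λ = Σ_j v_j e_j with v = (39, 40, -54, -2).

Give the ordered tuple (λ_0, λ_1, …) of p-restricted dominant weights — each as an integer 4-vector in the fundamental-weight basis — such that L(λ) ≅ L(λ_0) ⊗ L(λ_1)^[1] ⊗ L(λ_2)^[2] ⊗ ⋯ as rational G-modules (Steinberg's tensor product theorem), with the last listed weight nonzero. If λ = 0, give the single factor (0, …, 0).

((0, 1, 0, 0), (0, 0, 0, 0), (1, 1, 1, 1), (1, 1, 1, 0), (1, 0, 0, 0))

In the fundamental-weight basis, λ has coordinates c = M·v (v = (39, 40, -54, -2)):
  c_1 = 2·39 + 6·40 + (5)·(-54) + (10)·(-2) = 28
  c_2 = (-1)·(39) + (-3)·(40) + (-3)·(-54) + (-5)·(-2) = 13
  c_3 = (-2)·(39) + (-5)·(40) + (-5)·(-54) + (-10)·(-2) = 12
  c_4 = 2·39 + 4·40 + (4)·(-54) + (9)·(-2) = 4
p = 2; digits c_i = Σ_j d_{ij}·2^j, 0 ≤ d_{ij} < 2:
  c_1 = 28 = 0·2^0 + 0·2^1 + 1·2^2 + 1·2^3 + 1·2^4
  c_2 = 13 = 1·2^0 + 0·2^1 + 1·2^2 + 1·2^3
  c_3 = 12 = 0·2^0 + 0·2^1 + 1·2^2 + 1·2^3
  c_4 = 4 = 0·2^0 + 0·2^1 + 1·2^2
Factor λ_0 = (0, 1, 0, 0)
Factor λ_1 = (0, 0, 0, 0)
Factor λ_2 = (1, 1, 1, 1)
Factor λ_3 = (1, 1, 1, 0)
Factor λ_4 = (1, 0, 0, 0)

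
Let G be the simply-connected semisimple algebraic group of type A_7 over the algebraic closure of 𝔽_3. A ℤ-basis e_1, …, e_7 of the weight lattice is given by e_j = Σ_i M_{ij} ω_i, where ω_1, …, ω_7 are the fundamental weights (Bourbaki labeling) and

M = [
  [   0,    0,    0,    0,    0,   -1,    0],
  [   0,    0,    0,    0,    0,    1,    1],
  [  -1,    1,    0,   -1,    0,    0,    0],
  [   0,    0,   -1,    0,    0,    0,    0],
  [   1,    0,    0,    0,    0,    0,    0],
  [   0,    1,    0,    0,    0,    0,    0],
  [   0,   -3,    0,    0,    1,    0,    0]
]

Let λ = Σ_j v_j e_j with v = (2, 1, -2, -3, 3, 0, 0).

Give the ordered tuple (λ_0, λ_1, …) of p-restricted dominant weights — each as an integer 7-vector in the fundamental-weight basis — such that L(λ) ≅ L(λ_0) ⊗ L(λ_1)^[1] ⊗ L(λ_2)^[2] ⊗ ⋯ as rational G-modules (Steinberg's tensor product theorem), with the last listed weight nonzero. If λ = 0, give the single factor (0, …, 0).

Converting to the ω-basis (c_i = row i of M dotted with v = (2, 1, -2, -3, 3, 0, 0)):
  c_1 = (0)·(2) + (0)·(1) + (0)·(-2) + (0)·(-3) + (0)·(3) + (-1)·(0) + (0)·(0) = 0
  c_2 = (0)·(2) + (0)·(1) + (0)·(-2) + (0)·(-3) + (0)·(3) + (1)·(0) + (1)·(0) = 0
  c_3 = (-1)·(2) + (1)·(1) + (0)·(-2) + (-1)·(-3) + (0)·(3) + (0)·(0) + (0)·(0) = 2
  c_4 = (0)·(2) + (0)·(1) + (-1)·(-2) + (0)·(-3) + (0)·(3) + (0)·(0) + (0)·(0) = 2
  c_5 = (1)·(2) + (0)·(1) + (0)·(-2) + (0)·(-3) + (0)·(3) + (0)·(0) + (0)·(0) = 2
  c_6 = (0)·(2) + (1)·(1) + (0)·(-2) + (0)·(-3) + (0)·(3) + (0)·(0) + (0)·(0) = 1
  c_7 = (0)·(2) + (-3)·(1) + (0)·(-2) + (0)·(-3) + (1)·(3) + (0)·(0) + (0)·(0) = 0
Writing each c_i in base p = 3:
  c_1 = 0
  c_2 = 0
  c_3 = 2 = 2·3^0
  c_4 = 2 = 2·3^0
  c_5 = 2 = 2·3^0
  c_6 = 1 = 1·3^0
  c_7 = 0
p-restricted factor λ_0 = (0, 0, 2, 2, 2, 1, 0)

((0, 0, 2, 2, 2, 1, 0),)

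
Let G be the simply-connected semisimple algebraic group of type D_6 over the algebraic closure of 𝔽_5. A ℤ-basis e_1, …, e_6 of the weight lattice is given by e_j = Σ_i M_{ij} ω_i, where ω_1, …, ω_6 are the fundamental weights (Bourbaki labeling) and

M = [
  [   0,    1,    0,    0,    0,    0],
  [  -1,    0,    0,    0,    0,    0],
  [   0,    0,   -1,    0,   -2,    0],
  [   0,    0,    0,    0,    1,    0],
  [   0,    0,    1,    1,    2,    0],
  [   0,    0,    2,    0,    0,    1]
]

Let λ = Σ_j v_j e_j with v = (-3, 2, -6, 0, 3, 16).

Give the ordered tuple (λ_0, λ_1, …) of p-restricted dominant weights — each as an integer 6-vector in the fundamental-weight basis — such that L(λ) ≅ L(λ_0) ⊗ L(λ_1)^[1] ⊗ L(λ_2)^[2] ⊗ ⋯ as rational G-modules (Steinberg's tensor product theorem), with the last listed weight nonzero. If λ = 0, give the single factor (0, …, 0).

Converting to the ω-basis (c_i = row i of M dotted with v = (-3, 2, -6, 0, 3, 16)):
  c_1 = (0)·(-3) + 1·2 + (0)·(-6) + 0·0 + 0·3 + 0·16 = 2
  c_2 = (-1)·(-3) + 0·2 + (0)·(-6) + 0·0 + 0·3 + 0·16 = 3
  c_3 = (0)·(-3) + 0·2 + (-1)·(-6) + 0·0 + (-2)·(3) + 0·16 = 0
  c_4 = (0)·(-3) + 0·2 + (0)·(-6) + 0·0 + 1·3 + 0·16 = 3
  c_5 = (0)·(-3) + 0·2 + (1)·(-6) + 1·0 + 2·3 + 0·16 = 0
  c_6 = (0)·(-3) + 0·2 + (2)·(-6) + 0·0 + 0·3 + 1·16 = 4
p = 5; digits c_i = Σ_j d_{ij}·5^j, 0 ≤ d_{ij} < 5:
  c_1 = 2 = 2·5^0
  c_2 = 3 = 3·5^0
  c_3 = 0
  c_4 = 3 = 3·5^0
  c_5 = 0
  c_6 = 4 = 4·5^0
Factor λ_0 = (2, 3, 0, 3, 0, 4)

((2, 3, 0, 3, 0, 4),)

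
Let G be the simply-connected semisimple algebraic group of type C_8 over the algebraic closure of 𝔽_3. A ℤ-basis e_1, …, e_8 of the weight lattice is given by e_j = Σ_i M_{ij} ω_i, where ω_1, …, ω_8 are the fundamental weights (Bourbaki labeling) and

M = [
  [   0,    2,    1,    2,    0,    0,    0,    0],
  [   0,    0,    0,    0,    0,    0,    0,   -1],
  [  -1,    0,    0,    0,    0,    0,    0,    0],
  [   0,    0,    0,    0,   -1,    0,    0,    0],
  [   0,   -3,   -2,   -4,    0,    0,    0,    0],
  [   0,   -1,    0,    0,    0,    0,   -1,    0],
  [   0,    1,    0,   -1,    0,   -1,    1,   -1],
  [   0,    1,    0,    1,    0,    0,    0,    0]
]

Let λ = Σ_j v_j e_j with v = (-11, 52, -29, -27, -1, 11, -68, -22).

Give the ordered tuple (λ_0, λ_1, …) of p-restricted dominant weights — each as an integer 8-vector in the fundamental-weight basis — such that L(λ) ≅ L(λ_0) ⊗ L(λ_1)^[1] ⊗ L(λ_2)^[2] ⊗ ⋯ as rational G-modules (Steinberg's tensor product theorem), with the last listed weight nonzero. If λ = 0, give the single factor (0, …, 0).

((0, 1, 2, 1, 1, 1, 1, 1), (1, 1, 0, 0, 0, 2, 1, 2), (2, 2, 1, 0, 1, 1, 2, 2))

Compute c_i = Σ_j M_{ij} v_j with v = (-11, 52, -29, -27, -1, 11, -68, -22):
  c_1 = (0)·(-11) + 2·52 + (1)·(-29) + (2)·(-27) + (0)·(-1) + 0·11 + (0)·(-68) + (0)·(-22) = 21
  c_2 = (0)·(-11) + 0·52 + (0)·(-29) + (0)·(-27) + (0)·(-1) + 0·11 + (0)·(-68) + (-1)·(-22) = 22
  c_3 = (-1)·(-11) + 0·52 + (0)·(-29) + (0)·(-27) + (0)·(-1) + 0·11 + (0)·(-68) + (0)·(-22) = 11
  c_4 = (0)·(-11) + 0·52 + (0)·(-29) + (0)·(-27) + (-1)·(-1) + 0·11 + (0)·(-68) + (0)·(-22) = 1
  c_5 = (0)·(-11) + (-3)·(52) + (-2)·(-29) + (-4)·(-27) + (0)·(-1) + 0·11 + (0)·(-68) + (0)·(-22) = 10
  c_6 = (0)·(-11) + (-1)·(52) + (0)·(-29) + (0)·(-27) + (0)·(-1) + 0·11 + (-1)·(-68) + (0)·(-22) = 16
  c_7 = (0)·(-11) + 1·52 + (0)·(-29) + (-1)·(-27) + (0)·(-1) + (-1)·(11) + (1)·(-68) + (-1)·(-22) = 22
  c_8 = (0)·(-11) + 1·52 + (0)·(-29) + (1)·(-27) + (0)·(-1) + 0·11 + (0)·(-68) + (0)·(-22) = 25
Expand coordinatewise in base 3:
  c_1 = 21 = 0·3^0 + 1·3^1 + 2·3^2
  c_2 = 22 = 1·3^0 + 1·3^1 + 2·3^2
  c_3 = 11 = 2·3^0 + 0·3^1 + 1·3^2
  c_4 = 1 = 1·3^0
  c_5 = 10 = 1·3^0 + 0·3^1 + 1·3^2
  c_6 = 16 = 1·3^0 + 2·3^1 + 1·3^2
  c_7 = 22 = 1·3^0 + 1·3^1 + 2·3^2
  c_8 = 25 = 1·3^0 + 2·3^1 + 2·3^2
p-restricted factor λ_0 = (0, 1, 2, 1, 1, 1, 1, 1)
p-restricted factor λ_1 = (1, 1, 0, 0, 0, 2, 1, 2)
p-restricted factor λ_2 = (2, 2, 1, 0, 1, 1, 2, 2)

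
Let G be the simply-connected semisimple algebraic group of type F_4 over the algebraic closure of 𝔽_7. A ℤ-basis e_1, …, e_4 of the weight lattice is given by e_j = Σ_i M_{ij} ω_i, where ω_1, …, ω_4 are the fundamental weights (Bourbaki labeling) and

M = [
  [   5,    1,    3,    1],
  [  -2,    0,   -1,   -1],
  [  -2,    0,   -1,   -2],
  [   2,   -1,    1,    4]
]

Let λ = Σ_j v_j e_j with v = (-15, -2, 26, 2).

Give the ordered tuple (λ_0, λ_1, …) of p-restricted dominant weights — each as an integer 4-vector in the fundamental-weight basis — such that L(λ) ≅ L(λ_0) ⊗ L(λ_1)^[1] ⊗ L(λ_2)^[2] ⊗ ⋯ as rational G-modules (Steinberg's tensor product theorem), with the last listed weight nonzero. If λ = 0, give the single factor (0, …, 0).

ω-coordinates c = M·v, v = (-15, -2, 26, 2):
  c_1 = (5)·(-15) + (1)·(-2) + 3·26 + 1·2 = 3
  c_2 = (-2)·(-15) + (0)·(-2) + (-1)·(26) + (-1)·(2) = 2
  c_3 = (-2)·(-15) + (0)·(-2) + (-1)·(26) + (-2)·(2) = 0
  c_4 = (2)·(-15) + (-1)·(-2) + 1·26 + 4·2 = 6
p = 7; digits c_i = Σ_j d_{ij}·7^j, 0 ≤ d_{ij} < 7:
  c_1 = 3 = 3·7^0
  c_2 = 2 = 2·7^0
  c_3 = 0
  c_4 = 6 = 6·7^0
Factor λ_0 = (3, 2, 0, 6)

((3, 2, 0, 6),)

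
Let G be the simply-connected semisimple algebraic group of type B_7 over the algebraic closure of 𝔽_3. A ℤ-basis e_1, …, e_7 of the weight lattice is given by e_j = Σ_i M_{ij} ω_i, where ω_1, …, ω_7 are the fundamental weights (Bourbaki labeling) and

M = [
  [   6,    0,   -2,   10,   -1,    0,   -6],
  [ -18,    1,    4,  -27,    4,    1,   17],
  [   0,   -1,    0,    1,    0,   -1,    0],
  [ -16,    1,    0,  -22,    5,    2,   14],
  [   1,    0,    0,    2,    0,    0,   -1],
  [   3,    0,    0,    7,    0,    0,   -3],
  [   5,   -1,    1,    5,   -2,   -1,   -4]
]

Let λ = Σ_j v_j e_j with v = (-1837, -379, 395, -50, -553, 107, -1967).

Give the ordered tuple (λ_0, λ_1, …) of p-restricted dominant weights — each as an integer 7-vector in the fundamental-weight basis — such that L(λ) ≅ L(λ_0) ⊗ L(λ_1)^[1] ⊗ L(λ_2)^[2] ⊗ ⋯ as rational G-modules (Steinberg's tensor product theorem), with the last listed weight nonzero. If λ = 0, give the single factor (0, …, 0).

((1, 1, 0, 0, 0, 1, 2), (2, 0, 2, 2, 1, 1, 2), (1, 2, 0, 2, 0, 1, 1), (1, 2, 2, 0, 1, 1, 1), (0, 0, 2, 0, 0, 0, 2))

In the fundamental-weight basis, λ has coordinates c = M·v (v = (-1837, -379, 395, -50, -553, 107, -1967)):
  c_1 = 6*-1837 + 0*-379 + -2*395 + 10*-50 + -1*-553 + 0*107 + -6*-1967 = 43
  c_2 = -18*-1837 + 1*-379 + 4*395 + -27*-50 + 4*-553 + 1*107 + 17*-1967 = 73
  c_3 = 0*-1837 + -1*-379 + 0*395 + 1*-50 + 0*-553 + -1*107 + 0*-1967 = 222
  c_4 = -16*-1837 + 1*-379 + 0*395 + -22*-50 + 5*-553 + 2*107 + 14*-1967 = 24
  c_5 = 1*-1837 + 0*-379 + 0*395 + 2*-50 + 0*-553 + 0*107 + -1*-1967 = 30
  c_6 = 3*-1837 + 0*-379 + 0*395 + 7*-50 + 0*-553 + 0*107 + -3*-1967 = 40
  c_7 = 5*-1837 + -1*-379 + 1*395 + 5*-50 + -2*-553 + -1*107 + -4*-1967 = 206
Expand coordinatewise in base 3:
  c_1 = 43 = 1·3^0 + 2·3^1 + 1·3^2 + 1·3^3
  c_2 = 73 = 1·3^0 + 0·3^1 + 2·3^2 + 2·3^3
  c_3 = 222 = 0·3^0 + 2·3^1 + 0·3^2 + 2·3^3 + 2·3^4
  c_4 = 24 = 0·3^0 + 2·3^1 + 2·3^2
  c_5 = 30 = 0·3^0 + 1·3^1 + 0·3^2 + 1·3^3
  c_6 = 40 = 1·3^0 + 1·3^1 + 1·3^2 + 1·3^3
  c_7 = 206 = 2·3^0 + 2·3^1 + 1·3^2 + 1·3^3 + 2·3^4
Factor λ_0 = (1, 1, 0, 0, 0, 1, 2)
Factor λ_1 = (2, 0, 2, 2, 1, 1, 2)
Factor λ_2 = (1, 2, 0, 2, 0, 1, 1)
Factor λ_3 = (1, 2, 2, 0, 1, 1, 1)
Factor λ_4 = (0, 0, 2, 0, 0, 0, 2)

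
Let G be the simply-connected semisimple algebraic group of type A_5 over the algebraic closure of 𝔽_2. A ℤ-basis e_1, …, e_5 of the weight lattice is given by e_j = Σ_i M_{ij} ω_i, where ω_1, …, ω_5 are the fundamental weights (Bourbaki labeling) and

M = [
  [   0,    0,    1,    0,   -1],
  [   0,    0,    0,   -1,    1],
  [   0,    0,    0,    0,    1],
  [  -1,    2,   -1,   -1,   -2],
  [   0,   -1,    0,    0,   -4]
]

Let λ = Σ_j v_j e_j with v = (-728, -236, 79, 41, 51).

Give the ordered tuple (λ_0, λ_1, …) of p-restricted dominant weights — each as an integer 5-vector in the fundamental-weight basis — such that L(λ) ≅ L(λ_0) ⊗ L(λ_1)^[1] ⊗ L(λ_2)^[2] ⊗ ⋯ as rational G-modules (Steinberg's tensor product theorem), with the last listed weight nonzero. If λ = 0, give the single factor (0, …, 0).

In the fundamental-weight basis, λ has coordinates c = M·v (v = (-728, -236, 79, 41, 51)):
  c_1 = (0)·(-728) + (0)·(-236) + (1)·(79) + (0)·(41) + (-1)·(51) = 28
  c_2 = (0)·(-728) + (0)·(-236) + (0)·(79) + (-1)·(41) + (1)·(51) = 10
  c_3 = (0)·(-728) + (0)·(-236) + (0)·(79) + (0)·(41) + (1)·(51) = 51
  c_4 = (-1)·(-728) + (2)·(-236) + (-1)·(79) + (-1)·(41) + (-2)·(51) = 34
  c_5 = (0)·(-728) + (-1)·(-236) + (0)·(79) + (0)·(41) + (-4)·(51) = 32
Expand coordinatewise in base 2:
  c_1 = 28 = 0·2^0 + 0·2^1 + 1·2^2 + 1·2^3 + 1·2^4
  c_2 = 10 = 0·2^0 + 1·2^1 + 0·2^2 + 1·2^3
  c_3 = 51 = 1·2^0 + 1·2^1 + 0·2^2 + 0·2^3 + 1·2^4 + 1·2^5
  c_4 = 34 = 0·2^0 + 1·2^1 + 0·2^2 + 0·2^3 + 0·2^4 + 1·2^5
  c_5 = 32 = 0·2^0 + 0·2^1 + 0·2^2 + 0·2^3 + 0·2^4 + 1·2^5
p-restricted factor λ_0 = (0, 0, 1, 0, 0)
p-restricted factor λ_1 = (0, 1, 1, 1, 0)
p-restricted factor λ_2 = (1, 0, 0, 0, 0)
p-restricted factor λ_3 = (1, 1, 0, 0, 0)
p-restricted factor λ_4 = (1, 0, 1, 0, 0)
p-restricted factor λ_5 = (0, 0, 1, 1, 1)

((0, 0, 1, 0, 0), (0, 1, 1, 1, 0), (1, 0, 0, 0, 0), (1, 1, 0, 0, 0), (1, 0, 1, 0, 0), (0, 0, 1, 1, 1))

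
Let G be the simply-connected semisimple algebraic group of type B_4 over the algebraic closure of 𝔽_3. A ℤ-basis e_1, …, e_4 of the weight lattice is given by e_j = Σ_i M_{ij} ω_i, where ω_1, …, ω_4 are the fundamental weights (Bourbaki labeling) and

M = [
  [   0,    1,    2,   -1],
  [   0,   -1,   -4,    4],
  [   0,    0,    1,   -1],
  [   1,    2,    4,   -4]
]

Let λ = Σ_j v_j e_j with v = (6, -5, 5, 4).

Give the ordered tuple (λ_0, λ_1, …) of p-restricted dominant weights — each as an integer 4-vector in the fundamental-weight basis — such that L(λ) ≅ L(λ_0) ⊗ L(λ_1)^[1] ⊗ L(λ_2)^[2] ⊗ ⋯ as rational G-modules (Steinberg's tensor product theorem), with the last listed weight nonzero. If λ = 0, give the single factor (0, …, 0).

ω-coordinates c = M·v, v = (6, -5, 5, 4):
  c_1 = (0)·(6) + (1)·(-5) + (2)·(5) + (-1)·(4) = 1
  c_2 = (0)·(6) + (-1)·(-5) + (-4)·(5) + (4)·(4) = 1
  c_3 = (0)·(6) + (0)·(-5) + (1)·(5) + (-1)·(4) = 1
  c_4 = (1)·(6) + (2)·(-5) + (4)·(5) + (-4)·(4) = 0
Base-3 expansion of each c_i:
  c_1 = 1 = 1·3^0
  c_2 = 1 = 1·3^0
  c_3 = 1 = 1·3^0
  c_4 = 0
λ_0 = (1, 1, 1, 0)

((1, 1, 1, 0),)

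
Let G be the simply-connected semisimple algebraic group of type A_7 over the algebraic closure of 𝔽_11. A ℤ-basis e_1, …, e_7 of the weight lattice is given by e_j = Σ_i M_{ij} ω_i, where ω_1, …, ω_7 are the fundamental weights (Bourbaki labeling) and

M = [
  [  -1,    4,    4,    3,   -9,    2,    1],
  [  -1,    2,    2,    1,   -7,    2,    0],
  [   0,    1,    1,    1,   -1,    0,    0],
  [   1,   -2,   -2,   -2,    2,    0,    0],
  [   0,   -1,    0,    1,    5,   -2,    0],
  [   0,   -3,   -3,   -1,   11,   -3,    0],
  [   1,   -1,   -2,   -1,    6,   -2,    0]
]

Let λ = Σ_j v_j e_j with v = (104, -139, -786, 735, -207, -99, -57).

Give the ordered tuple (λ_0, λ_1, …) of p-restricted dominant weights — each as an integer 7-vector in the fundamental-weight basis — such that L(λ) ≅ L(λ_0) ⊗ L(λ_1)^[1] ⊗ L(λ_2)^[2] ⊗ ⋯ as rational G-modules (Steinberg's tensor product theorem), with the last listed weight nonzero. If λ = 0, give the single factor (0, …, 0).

Change of basis e → ω: c = M·v where v = (104, -139, -786, 735, -207, -99, -57):
  c_1 = (-1)·(104) + (4)·(-139) + (4)·(-786) + 3·735 + (-9)·(-207) + (2)·(-99) + (1)·(-57) = 9
  c_2 = (-1)·(104) + (2)·(-139) + (2)·(-786) + 1·735 + (-7)·(-207) + (2)·(-99) + (0)·(-57) = 32
  c_3 = 0·104 + (1)·(-139) + (1)·(-786) + 1·735 + (-1)·(-207) + (0)·(-99) + (0)·(-57) = 17
  c_4 = 1·104 + (-2)·(-139) + (-2)·(-786) + (-2)·(735) + (2)·(-207) + (0)·(-99) + (0)·(-57) = 70
  c_5 = 0·104 + (-1)·(-139) + (0)·(-786) + 1·735 + (5)·(-207) + (-2)·(-99) + (0)·(-57) = 37
  c_6 = 0·104 + (-3)·(-139) + (-3)·(-786) + (-1)·(735) + (11)·(-207) + (-3)·(-99) + (0)·(-57) = 60
  c_7 = 1·104 + (-1)·(-139) + (-2)·(-786) + (-1)·(735) + (6)·(-207) + (-2)·(-99) + (0)·(-57) = 36
Writing each c_i in base p = 11:
  c_1 = 9 = 9·11^0
  c_2 = 32 = 10·11^0 + 2·11^1
  c_3 = 17 = 6·11^0 + 1·11^1
  c_4 = 70 = 4·11^0 + 6·11^1
  c_5 = 37 = 4·11^0 + 3·11^1
  c_6 = 60 = 5·11^0 + 5·11^1
  c_7 = 36 = 3·11^0 + 3·11^1
λ_0 = (9, 10, 6, 4, 4, 5, 3)
λ_1 = (0, 2, 1, 6, 3, 5, 3)

((9, 10, 6, 4, 4, 5, 3), (0, 2, 1, 6, 3, 5, 3))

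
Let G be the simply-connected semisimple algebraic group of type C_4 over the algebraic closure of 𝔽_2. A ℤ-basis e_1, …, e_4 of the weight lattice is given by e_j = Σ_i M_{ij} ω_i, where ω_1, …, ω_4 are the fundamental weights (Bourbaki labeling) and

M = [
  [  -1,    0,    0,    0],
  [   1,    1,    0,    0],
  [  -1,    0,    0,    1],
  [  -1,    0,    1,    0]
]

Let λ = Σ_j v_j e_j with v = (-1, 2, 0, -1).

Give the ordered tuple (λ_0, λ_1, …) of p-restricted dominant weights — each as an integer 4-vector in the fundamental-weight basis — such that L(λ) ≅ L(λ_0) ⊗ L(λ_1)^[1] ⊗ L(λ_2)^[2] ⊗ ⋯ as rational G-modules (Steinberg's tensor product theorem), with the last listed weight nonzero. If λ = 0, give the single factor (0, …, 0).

Converting to the ω-basis (c_i = row i of M dotted with v = (-1, 2, 0, -1)):
  c_1 = (-1)·(-1) + (0)·(2) + (0)·(0) + (0)·(-1) = 1
  c_2 = (1)·(-1) + (1)·(2) + (0)·(0) + (0)·(-1) = 1
  c_3 = (-1)·(-1) + (0)·(2) + (0)·(0) + (1)·(-1) = 0
  c_4 = (-1)·(-1) + (0)·(2) + (1)·(0) + (0)·(-1) = 1
Writing each c_i in base p = 2:
  c_1 = 1 = 1·2^0
  c_2 = 1 = 1·2^0
  c_3 = 0
  c_4 = 1 = 1·2^0
p-restricted factor λ_0 = (1, 1, 0, 1)

((1, 1, 0, 1),)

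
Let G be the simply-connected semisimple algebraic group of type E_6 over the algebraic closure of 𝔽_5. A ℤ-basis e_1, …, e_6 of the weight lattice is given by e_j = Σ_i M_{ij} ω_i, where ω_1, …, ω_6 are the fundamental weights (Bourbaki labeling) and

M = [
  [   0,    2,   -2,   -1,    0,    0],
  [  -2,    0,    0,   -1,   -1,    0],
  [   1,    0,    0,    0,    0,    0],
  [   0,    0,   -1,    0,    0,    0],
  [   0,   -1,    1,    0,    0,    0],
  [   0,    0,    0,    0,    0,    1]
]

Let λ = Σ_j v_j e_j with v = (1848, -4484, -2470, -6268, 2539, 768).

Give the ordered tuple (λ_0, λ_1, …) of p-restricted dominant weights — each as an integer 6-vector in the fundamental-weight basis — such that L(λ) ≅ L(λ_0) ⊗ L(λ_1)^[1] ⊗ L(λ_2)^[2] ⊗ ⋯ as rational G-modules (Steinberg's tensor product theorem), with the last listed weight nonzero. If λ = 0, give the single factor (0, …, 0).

ω-coordinates c = M·v, v = (1848, -4484, -2470, -6268, 2539, 768):
  c_1 = 0*1848 + 2*-4484 + -2*-2470 + -1*-6268 + 0*2539 + 0*768 = 2240
  c_2 = -2*1848 + 0*-4484 + 0*-2470 + -1*-6268 + -1*2539 + 0*768 = 33
  c_3 = 1*1848 + 0*-4484 + 0*-2470 + 0*-6268 + 0*2539 + 0*768 = 1848
  c_4 = 0*1848 + 0*-4484 + -1*-2470 + 0*-6268 + 0*2539 + 0*768 = 2470
  c_5 = 0*1848 + -1*-4484 + 1*-2470 + 0*-6268 + 0*2539 + 0*768 = 2014
  c_6 = 0*1848 + 0*-4484 + 0*-2470 + 0*-6268 + 0*2539 + 1*768 = 768
p = 5; digits c_i = Σ_j d_{ij}·5^j, 0 ≤ d_{ij} < 5:
  c_1 = 2240 = 0·5^0 + 3·5^1 + 4·5^2 + 2·5^3 + 3·5^4
  c_2 = 33 = 3·5^0 + 1·5^1 + 1·5^2
  c_3 = 1848 = 3·5^0 + 4·5^1 + 3·5^2 + 4·5^3 + 2·5^4
  c_4 = 2470 = 0·5^0 + 4·5^1 + 3·5^2 + 4·5^3 + 3·5^4
  c_5 = 2014 = 4·5^0 + 2·5^1 + 0·5^2 + 1·5^3 + 3·5^4
  c_6 = 768 = 3·5^0 + 3·5^1 + 0·5^2 + 1·5^3 + 1·5^4
p-restricted factor λ_0 = (0, 3, 3, 0, 4, 3)
p-restricted factor λ_1 = (3, 1, 4, 4, 2, 3)
p-restricted factor λ_2 = (4, 1, 3, 3, 0, 0)
p-restricted factor λ_3 = (2, 0, 4, 4, 1, 1)
p-restricted factor λ_4 = (3, 0, 2, 3, 3, 1)

((0, 3, 3, 0, 4, 3), (3, 1, 4, 4, 2, 3), (4, 1, 3, 3, 0, 0), (2, 0, 4, 4, 1, 1), (3, 0, 2, 3, 3, 1))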